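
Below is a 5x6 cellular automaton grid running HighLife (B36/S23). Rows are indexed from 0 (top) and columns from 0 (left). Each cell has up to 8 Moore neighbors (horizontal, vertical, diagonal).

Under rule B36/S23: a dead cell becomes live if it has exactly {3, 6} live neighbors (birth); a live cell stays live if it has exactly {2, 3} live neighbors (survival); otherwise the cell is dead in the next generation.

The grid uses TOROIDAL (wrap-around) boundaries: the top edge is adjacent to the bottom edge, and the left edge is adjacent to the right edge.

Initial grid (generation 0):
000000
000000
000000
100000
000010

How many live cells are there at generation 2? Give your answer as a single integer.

Answer: 0

Derivation:
Simulating step by step:
Generation 0 (given above): 2 live cells
Generation 1: 0 live cells
000000
000000
000000
000000
000000
Generation 2: 0 live cells
000000
000000
000000
000000
000000
Population at generation 2: 0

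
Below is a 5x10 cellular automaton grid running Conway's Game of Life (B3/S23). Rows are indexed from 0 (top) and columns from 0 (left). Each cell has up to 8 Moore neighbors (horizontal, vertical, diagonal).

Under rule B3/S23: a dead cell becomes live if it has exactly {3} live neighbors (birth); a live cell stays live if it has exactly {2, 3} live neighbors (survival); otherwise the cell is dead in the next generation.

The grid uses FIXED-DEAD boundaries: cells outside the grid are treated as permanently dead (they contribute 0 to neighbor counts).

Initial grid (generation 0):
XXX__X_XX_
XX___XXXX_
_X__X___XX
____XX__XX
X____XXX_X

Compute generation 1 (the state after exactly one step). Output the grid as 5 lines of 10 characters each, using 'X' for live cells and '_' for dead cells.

Answer: X_X__X__X_
____XX____
XX__X_____
____X_____
____XXXX_X

Derivation:
Simulating step by step:
Generation 0 (given above): 25 live cells
Generation 1: 15 live cells
(generation 1 grid is the final answer)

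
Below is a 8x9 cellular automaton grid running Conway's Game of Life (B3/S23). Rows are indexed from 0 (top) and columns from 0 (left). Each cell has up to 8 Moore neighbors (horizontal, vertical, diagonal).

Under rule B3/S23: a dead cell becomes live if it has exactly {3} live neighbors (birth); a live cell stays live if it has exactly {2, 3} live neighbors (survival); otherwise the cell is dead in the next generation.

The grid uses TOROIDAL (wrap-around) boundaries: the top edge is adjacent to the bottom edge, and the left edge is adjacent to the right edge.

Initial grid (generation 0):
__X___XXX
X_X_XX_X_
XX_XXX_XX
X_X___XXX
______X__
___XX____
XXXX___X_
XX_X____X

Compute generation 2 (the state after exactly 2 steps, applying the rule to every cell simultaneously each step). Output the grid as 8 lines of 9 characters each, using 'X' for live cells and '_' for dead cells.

Answer: __X_XXX__
___X_X___
__X______
__XXXX___
_____X___
__XXXX___
__XXX____
___XX_X__

Derivation:
Simulating step by step:
Generation 0 (given above): 33 live cells
Generation 1: 17 live cells
__X_XXX__
__X______
_________
__XXX____
___X_XX_X
_X_XX____
_________
___X__X__
Generation 2: 22 live cells
(generation 2 grid is the final answer)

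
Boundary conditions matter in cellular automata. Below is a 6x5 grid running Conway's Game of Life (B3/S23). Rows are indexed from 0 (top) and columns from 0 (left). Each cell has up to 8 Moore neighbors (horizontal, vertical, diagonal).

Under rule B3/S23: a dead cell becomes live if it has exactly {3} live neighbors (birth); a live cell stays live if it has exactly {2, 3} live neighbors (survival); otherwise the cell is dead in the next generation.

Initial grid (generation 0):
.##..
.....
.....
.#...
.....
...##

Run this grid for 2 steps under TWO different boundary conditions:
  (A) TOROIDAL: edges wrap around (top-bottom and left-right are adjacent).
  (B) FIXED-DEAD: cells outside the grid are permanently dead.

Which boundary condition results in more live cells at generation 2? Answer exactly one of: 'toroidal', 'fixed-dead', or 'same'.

Answer: toroidal

Derivation:
Under TOROIDAL boundary, generation 2:
..##.
.....
.....
.....
.....
..##.
Population = 4

Under FIXED-DEAD boundary, generation 2:
.....
.....
.....
.....
.....
.....
Population = 0

Comparison: toroidal=4, fixed-dead=0 -> toroidal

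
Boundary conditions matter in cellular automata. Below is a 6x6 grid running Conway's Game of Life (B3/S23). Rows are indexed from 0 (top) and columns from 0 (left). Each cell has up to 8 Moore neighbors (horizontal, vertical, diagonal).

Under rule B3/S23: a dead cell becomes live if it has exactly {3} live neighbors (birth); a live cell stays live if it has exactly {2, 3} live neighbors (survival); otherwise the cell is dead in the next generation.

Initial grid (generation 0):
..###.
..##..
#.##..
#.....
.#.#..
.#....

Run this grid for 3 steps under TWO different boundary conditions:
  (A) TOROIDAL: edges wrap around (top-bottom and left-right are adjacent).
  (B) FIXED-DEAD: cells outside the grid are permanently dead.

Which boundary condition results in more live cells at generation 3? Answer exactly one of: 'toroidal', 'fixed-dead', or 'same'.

Answer: toroidal

Derivation:
Under TOROIDAL boundary, generation 3:
..###.
..##..
.#..#.
#....#
####.#
#.##.#
Population = 18

Under FIXED-DEAD boundary, generation 3:
......
..##..
.###..
....#.
..##..
.###..
Population = 11

Comparison: toroidal=18, fixed-dead=11 -> toroidal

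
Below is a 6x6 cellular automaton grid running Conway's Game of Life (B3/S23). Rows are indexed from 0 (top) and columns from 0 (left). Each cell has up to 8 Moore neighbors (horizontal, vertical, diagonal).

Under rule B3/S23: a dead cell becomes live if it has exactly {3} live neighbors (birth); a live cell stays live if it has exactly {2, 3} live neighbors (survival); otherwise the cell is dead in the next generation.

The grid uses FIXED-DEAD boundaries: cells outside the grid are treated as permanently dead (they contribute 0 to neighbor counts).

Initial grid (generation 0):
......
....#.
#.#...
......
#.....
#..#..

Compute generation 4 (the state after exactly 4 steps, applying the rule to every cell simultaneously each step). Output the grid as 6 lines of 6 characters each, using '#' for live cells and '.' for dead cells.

Simulating step by step:
Generation 0 (given above): 6 live cells
Generation 1: 1 live cells
......
......
......
.#....
......
......
Generation 2: 0 live cells
......
......
......
......
......
......
Generation 3: 0 live cells
......
......
......
......
......
......
Generation 4: 0 live cells
(generation 4 grid is the final answer)

Answer: ......
......
......
......
......
......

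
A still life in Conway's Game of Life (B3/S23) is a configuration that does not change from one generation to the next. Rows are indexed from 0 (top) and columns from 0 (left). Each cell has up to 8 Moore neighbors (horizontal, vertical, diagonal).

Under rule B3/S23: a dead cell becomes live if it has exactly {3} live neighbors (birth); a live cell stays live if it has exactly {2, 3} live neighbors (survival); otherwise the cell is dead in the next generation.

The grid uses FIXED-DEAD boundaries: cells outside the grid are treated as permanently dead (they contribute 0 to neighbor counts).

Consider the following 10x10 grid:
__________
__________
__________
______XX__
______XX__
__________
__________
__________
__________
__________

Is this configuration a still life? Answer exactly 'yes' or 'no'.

Answer: yes

Derivation:
Compute generation 1 and compare to generation 0 (given above):
Generation 1:
__________
__________
__________
______XX__
______XX__
__________
__________
__________
__________
__________
The grids are IDENTICAL -> still life.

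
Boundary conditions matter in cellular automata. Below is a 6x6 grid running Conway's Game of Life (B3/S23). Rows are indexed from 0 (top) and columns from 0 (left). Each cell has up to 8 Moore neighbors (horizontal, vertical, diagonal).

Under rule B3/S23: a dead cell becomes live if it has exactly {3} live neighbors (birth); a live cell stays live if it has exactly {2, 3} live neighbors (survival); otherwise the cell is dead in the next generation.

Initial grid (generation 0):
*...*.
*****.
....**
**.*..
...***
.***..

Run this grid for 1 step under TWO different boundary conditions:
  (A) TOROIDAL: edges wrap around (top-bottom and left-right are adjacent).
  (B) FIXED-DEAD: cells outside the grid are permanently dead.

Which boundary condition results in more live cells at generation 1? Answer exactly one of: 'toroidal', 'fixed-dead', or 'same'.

Answer: same

Derivation:
Under TOROIDAL boundary, generation 1:
*...*.
***...
......
*.**..
.....*
***...
Population = 12

Under FIXED-DEAD boundary, generation 1:
*.*.*.
***...
.....*
..**..
*.....
..**..
Population = 12

Comparison: toroidal=12, fixed-dead=12 -> same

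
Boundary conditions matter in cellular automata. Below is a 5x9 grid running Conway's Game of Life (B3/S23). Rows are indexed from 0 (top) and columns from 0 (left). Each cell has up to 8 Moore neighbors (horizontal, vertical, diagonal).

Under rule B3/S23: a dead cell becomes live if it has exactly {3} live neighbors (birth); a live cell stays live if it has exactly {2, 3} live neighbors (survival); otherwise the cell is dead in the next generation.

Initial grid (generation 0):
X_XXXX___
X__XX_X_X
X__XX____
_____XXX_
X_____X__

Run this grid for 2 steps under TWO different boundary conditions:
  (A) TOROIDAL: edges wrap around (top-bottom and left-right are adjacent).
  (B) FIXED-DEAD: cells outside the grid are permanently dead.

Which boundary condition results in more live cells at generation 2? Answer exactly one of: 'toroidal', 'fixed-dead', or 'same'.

Answer: toroidal

Derivation:
Under TOROIDAL boundary, generation 2:
__X___X__
X______X_
X___XXX__
__XXXXX__
_XXXX____
Population = 17

Under FIXED-DEAD boundary, generation 2:
_X_______
_XX______
____XXX__
____X__X_
____X__X_
Population = 10

Comparison: toroidal=17, fixed-dead=10 -> toroidal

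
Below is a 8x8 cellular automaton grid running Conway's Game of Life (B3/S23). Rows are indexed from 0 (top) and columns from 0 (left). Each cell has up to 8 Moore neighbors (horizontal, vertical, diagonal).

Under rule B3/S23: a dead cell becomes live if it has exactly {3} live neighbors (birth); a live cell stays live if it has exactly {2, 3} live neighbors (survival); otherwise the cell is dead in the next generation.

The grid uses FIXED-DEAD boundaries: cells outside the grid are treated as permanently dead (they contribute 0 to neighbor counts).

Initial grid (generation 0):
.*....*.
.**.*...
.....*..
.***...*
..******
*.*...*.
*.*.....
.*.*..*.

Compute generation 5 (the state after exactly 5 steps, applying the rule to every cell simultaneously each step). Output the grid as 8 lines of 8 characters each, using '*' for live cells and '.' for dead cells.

Answer: .**.....
*.......
.....**.
*.......
.*...*.*
...**.**
........
........

Derivation:
Simulating step by step:
Generation 0 (given above): 24 live cells
Generation 1: 20 live cells
.**.....
.**..*..
....*...
.*.....*
....**.*
..*.*.**
*.**....
.**.....
Generation 2: 22 live cells
.**.....
.***....
.**.....
....***.
...***.*
.**.*.**
........
.***....
Generation 3: 16 live cells
.*.*....
*..*....
.*..**..
..*...*.
..*....*
..*.*.**
........
..*.....
Generation 4: 22 live cells
..*.....
**.*....
.*****..
.***.**.
.**..*.*
...*..**
...*....
........
Generation 5: 13 live cells
(generation 5 grid is the final answer)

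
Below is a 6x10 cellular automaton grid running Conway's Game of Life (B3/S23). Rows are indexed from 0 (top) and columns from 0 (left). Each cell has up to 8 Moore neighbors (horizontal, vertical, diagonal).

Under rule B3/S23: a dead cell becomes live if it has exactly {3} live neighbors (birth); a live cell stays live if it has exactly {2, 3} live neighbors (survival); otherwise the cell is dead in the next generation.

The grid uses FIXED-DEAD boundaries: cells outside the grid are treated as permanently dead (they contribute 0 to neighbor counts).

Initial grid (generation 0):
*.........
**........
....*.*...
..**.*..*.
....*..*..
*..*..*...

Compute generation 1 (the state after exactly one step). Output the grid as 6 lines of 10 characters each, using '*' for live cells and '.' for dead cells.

Simulating step by step:
Generation 0 (given above): 14 live cells
Generation 1: 18 live cells
(generation 1 grid is the final answer)

Answer: **........
**........
.*****....
...*.***..
..*.****..
..........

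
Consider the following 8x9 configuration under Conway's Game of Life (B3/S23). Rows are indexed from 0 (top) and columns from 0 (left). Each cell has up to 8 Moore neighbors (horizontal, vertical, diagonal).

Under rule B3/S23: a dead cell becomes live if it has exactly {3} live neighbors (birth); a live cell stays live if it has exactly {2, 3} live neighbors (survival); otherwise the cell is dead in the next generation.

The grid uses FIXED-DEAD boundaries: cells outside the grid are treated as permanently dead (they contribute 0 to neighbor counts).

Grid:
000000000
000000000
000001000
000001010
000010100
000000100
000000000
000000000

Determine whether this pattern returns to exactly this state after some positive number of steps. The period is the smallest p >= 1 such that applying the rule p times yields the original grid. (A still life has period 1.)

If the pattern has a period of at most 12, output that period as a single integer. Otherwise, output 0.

Simulating and comparing each generation to the original:
Gen 0 (original, given above): 6 live cells
Gen 1: 6 live cells, differs from original
Gen 2: 6 live cells, MATCHES original -> period = 2

Answer: 2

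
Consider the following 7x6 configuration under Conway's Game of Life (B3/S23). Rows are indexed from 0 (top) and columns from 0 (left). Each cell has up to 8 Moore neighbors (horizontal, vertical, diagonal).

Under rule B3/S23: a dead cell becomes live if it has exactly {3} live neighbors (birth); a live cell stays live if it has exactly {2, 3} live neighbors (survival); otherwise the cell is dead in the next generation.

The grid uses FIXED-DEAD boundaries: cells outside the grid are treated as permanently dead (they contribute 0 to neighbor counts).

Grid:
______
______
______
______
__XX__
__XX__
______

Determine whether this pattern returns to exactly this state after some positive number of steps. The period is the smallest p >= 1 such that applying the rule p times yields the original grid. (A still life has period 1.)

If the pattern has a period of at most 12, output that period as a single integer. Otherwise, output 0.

Simulating and comparing each generation to the original:
Gen 0 (original, given above): 4 live cells
Gen 1: 4 live cells, MATCHES original -> period = 1

Answer: 1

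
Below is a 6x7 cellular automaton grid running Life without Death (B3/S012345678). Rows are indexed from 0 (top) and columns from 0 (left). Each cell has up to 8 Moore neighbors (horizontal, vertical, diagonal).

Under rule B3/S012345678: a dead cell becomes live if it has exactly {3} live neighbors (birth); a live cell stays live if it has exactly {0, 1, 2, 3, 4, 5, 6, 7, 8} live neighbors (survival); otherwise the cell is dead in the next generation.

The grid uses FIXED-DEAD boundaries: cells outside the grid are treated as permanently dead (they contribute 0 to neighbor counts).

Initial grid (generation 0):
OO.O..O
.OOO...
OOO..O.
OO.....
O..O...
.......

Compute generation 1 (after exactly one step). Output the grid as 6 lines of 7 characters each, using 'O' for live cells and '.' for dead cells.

Answer: OO.O..O
.OOOO..
OOOO.O.
OO.....
OO.O...
.......

Derivation:
Simulating step by step:
Generation 0 (given above): 15 live cells
Generation 1: 18 live cells
(generation 1 grid is the final answer)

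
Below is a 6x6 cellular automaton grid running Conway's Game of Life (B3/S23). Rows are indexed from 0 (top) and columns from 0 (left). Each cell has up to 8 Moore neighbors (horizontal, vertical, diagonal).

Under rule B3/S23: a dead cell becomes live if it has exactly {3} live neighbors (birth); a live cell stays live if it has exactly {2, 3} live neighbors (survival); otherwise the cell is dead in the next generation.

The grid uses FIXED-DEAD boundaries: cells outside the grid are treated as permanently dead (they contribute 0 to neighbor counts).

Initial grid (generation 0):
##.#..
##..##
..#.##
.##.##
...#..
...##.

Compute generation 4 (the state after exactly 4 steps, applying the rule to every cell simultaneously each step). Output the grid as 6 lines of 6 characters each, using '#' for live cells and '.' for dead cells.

Simulating step by step:
Generation 0 (given above): 17 live cells
Generation 1: 14 live cells
###.#.
#....#
#.#...
.##..#
.....#
...##.
Generation 2: 13 live cells
##....
#.##..
#.#...
.##...
..##.#
....#.
Generation 3: 13 live cells
###...
#.##..
#.....
......
.####.
...##.
Generation 4: 13 live cells
(generation 4 grid is the final answer)

Answer: #.##..
#.##..
.#....
.###..
..#.#.
....#.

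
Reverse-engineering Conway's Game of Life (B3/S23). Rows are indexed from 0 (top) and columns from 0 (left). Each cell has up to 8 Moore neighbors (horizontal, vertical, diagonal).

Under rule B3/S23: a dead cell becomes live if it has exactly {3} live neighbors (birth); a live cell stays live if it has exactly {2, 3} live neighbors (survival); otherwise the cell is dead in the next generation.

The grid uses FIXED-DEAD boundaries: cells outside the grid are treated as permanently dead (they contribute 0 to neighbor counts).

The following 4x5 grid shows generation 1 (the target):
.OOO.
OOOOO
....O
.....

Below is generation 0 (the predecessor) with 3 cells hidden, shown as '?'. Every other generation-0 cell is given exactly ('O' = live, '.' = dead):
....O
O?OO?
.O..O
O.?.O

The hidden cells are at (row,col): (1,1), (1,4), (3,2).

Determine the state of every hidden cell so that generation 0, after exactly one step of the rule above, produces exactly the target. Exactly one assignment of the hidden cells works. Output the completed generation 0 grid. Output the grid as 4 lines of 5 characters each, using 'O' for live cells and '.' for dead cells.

Answer: ....O
OOOO.
.O..O
O...O

Derivation:
Hidden generation-0 cells (in order): (1,1), (1,4), (3,2).
A hidden cell only influences target cells in its own 3x3 neighborhood. Try each of the 2^3 = 8 assignments, step the completed generation 0 forward once under B3/S23, and compare with the target:
  (1,1)=. (1,4)=. (3,2)=. -> step gives (0,1)='.' but target has 'O' -> reject
  (1,1)=. (1,4)=. (3,2)=O -> step gives (0,1)='.' but target has 'O' -> reject
  (1,1)=. (1,4)=O (3,2)=. -> step gives (0,1)='.' but target has 'O' -> reject
  (1,1)=. (1,4)=O (3,2)=O -> step gives (0,1)='.' but target has 'O' -> reject
  (1,1)=O (1,4)=. (3,2)=. -> step reproduces the target at every cell -> ACCEPT
  (1,1)=O (1,4)=. (3,2)=O -> step gives (3,1)='O' but target has '.' -> reject
  (1,1)=O (1,4)=O (3,2)=. -> step gives (0,3)='.' but target has 'O' -> reject
  (1,1)=O (1,4)=O (3,2)=O -> step gives (0,3)='.' but target has 'O' -> reject
Unique solution: (1,1)=live, (1,4)=dead, (3,2)=dead.
Check: live-neighbor counts of every cell in the completed generation 0:
23331
23333
44442
12121
Applying B3/S23 to generation 0 with these counts gives:
.OOO.
OOOOO
....O
.....
which matches the target exactly.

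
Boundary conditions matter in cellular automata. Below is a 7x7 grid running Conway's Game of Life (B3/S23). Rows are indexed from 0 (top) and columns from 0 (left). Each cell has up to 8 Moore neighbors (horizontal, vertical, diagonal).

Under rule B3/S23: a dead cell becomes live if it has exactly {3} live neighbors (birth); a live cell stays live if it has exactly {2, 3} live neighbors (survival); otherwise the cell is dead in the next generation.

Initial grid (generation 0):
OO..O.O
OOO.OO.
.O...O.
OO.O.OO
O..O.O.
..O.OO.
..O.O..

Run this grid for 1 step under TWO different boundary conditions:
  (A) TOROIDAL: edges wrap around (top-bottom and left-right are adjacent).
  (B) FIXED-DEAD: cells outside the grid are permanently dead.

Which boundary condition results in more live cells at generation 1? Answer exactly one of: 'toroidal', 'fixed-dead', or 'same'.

Answer: fixed-dead

Derivation:
Under TOROIDAL boundary, generation 1:
....O.O
..OOO..
...O...
.O...O.
O..O...
.OO..OO
O.O.O.O
Population = 18

Under FIXED-DEAD boundary, generation 1:
O.OOO..
..OOO.O
...O...
OO...OO
O..O...
.OO..O.
....OO.
Population = 20

Comparison: toroidal=18, fixed-dead=20 -> fixed-dead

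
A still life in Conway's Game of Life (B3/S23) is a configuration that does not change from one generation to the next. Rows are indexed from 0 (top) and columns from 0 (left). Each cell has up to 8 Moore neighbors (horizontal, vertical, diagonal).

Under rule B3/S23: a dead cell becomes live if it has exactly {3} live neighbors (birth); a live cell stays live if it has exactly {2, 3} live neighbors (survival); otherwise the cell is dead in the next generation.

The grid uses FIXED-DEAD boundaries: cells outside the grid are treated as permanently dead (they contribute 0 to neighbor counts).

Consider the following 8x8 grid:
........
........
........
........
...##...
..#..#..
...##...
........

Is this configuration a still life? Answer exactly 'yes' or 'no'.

Compute generation 1 and compare to generation 0 (given above):
Generation 1:
........
........
........
........
...##...
..#..#..
...##...
........
The grids are IDENTICAL -> still life.

Answer: yes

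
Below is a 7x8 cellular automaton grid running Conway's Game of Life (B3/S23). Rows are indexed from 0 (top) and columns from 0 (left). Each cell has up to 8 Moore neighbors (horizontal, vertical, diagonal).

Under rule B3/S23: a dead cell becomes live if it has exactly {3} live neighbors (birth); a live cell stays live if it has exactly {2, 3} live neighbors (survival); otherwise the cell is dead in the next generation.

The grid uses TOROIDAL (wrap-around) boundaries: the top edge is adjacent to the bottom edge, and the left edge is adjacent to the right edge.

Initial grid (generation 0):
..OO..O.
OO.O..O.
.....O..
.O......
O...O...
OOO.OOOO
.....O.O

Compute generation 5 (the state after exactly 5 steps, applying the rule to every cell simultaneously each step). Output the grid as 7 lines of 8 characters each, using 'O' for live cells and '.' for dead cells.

Answer: ..O.OO.O
...O....
........
..O.....
..OO.OO.
.....OO.
......OO

Derivation:
Simulating step by step:
Generation 0 (given above): 20 live cells
Generation 1: 23 live cells
OOOOOOO.
.O.OOOOO
OOO.....
........
..OOO.O.
.O.OO...
........
Generation 2: 16 live cells
OO......
........
OOOOOOOO
........
..O.OO..
....OO..
O.......
Generation 3: 24 live cells
OO......
...OOOO.
OOOOOOOO
O......O
...OOO..
...OOO..
OO......
Generation 4: 18 live cells
OOO.OO.O
........
.OO.....
........
...O.OO.
..OO.O..
OOO.O...
Generation 5: 14 live cells
(generation 5 grid is the final answer)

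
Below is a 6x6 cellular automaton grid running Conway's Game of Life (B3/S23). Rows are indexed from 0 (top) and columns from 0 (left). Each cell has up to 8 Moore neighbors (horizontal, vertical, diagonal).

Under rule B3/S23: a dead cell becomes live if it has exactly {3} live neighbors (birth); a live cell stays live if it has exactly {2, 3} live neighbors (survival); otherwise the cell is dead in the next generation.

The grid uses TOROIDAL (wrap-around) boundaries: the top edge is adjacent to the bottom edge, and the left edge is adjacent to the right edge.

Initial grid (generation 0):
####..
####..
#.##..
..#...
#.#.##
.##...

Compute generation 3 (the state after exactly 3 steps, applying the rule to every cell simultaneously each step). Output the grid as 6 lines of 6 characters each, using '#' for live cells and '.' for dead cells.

Simulating step by step:
Generation 0 (given above): 18 live cells
Generation 1: 10 live cells
......
....##
#.....
#.#.#.
#.#..#
....#.
Generation 2: 12 live cells
....##
.....#
##.##.
#..#..
#...#.
.....#
Generation 3: 15 live cells
(generation 3 grid is the final answer)

Answer: #...##
...#..
#####.
#.##..
#...#.
#.....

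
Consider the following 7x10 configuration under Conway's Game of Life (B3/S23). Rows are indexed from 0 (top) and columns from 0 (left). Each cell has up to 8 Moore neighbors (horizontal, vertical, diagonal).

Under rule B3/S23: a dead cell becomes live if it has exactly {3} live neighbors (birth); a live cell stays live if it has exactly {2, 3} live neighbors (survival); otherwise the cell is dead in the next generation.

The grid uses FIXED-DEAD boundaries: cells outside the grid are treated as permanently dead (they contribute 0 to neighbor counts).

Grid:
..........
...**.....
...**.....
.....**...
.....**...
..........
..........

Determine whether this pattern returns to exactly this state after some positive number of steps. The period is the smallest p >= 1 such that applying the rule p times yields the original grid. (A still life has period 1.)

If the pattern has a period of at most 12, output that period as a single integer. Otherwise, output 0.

Simulating and comparing each generation to the original:
Gen 0 (original, given above): 8 live cells
Gen 1: 6 live cells, differs from original
Gen 2: 8 live cells, MATCHES original -> period = 2

Answer: 2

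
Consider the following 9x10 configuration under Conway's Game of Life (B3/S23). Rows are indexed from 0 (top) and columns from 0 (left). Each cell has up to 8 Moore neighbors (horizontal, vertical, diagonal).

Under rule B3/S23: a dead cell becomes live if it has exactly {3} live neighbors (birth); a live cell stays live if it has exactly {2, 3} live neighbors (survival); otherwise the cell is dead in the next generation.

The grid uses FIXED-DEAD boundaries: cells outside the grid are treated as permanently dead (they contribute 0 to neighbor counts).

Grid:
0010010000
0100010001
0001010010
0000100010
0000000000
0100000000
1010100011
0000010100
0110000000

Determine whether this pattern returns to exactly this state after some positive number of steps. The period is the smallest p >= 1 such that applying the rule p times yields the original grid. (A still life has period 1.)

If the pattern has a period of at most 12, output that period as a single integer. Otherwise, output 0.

Answer: 0

Derivation:
Simulating and comparing each generation to the original:
Gen 0 (original, given above): 20 live cells
Gen 1: 13 live cells, differs from original
Gen 2: 7 live cells, differs from original
Gen 3: 5 live cells, differs from original
Gen 4: 3 live cells, differs from original
Gen 5: 2 live cells, differs from original
Gen 6: 0 live cells, differs from original
Gen 7: 0 live cells, differs from original
Gen 8: 0 live cells, differs from original
Gen 9: 0 live cells, differs from original
Gen 10: 0 live cells, differs from original
Gen 11: 0 live cells, differs from original
Gen 12: 0 live cells, differs from original
No period found within 12 steps.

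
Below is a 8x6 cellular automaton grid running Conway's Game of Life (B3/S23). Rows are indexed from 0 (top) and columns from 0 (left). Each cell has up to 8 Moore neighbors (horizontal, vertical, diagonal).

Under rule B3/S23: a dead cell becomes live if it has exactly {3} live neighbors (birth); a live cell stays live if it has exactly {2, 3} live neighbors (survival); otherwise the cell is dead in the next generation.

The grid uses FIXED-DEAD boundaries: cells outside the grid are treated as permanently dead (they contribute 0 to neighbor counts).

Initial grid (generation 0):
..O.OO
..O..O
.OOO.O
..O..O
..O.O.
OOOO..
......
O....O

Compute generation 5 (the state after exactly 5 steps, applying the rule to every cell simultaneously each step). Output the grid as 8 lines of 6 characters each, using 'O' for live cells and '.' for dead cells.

Simulating step by step:
Generation 0 (given above): 19 live cells
Generation 1: 14 live cells
...OOO
.....O
.O.O.O
.....O
....O.
.OOO..
O.O...
......
Generation 2: 15 live cells
....OO
..OO.O
.....O
.....O
..OOO.
.OOO..
..OO..
......
Generation 3: 13 live cells
...OOO
...O.O
.....O
...O.O
.O..O.
.O....
.O.O..
......
Generation 4: 11 live cells
...O.O
...O.O
.....O
.....O
..O.O.
OO....
..O...
......
Generation 5: 9 live cells
(generation 5 grid is the final answer)

Answer: ......
.....O
.....O
....OO
.O....
.OOO..
.O....
......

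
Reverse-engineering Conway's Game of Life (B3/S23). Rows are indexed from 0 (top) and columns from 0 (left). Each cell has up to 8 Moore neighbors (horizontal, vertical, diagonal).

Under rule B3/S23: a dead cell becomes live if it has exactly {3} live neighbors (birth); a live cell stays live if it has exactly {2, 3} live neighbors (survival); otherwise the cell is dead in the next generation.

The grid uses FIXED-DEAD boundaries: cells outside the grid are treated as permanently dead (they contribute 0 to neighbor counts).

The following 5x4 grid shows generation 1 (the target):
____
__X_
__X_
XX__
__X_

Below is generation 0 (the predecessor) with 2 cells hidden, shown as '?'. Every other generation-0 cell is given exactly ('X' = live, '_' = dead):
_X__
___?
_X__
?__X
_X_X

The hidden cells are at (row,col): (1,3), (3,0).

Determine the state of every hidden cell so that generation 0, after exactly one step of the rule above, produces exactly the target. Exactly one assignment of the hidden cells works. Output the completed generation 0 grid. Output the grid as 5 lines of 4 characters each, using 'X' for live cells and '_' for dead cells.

Hidden generation-0 cells (in order): (1,3), (3,0).
A hidden cell only influences target cells in its own 3x3 neighborhood. Try each of the 2^2 = 4 assignments, step the completed generation 0 forward once under B3/S23, and compare with the target:
  (1,3)=_ (3,0)=_ -> step gives (1,2)='_' but target has 'X' -> reject
  (1,3)=_ (3,0)=X -> step gives (1,2)='_' but target has 'X' -> reject
  (1,3)=X (3,0)=_ -> step gives (3,0)='_' but target has 'X' -> reject
  (1,3)=X (3,0)=X -> step reproduces the target at every cell -> ACCEPT
Unique solution: (1,3)=live, (3,0)=live.
Check: live-neighbor counts of every cell in the completed generation 0:
1021
2230
2132
2341
2131
Applying B3/S23 to generation 0 with these counts gives:
____
__X_
__X_
XX__
__X_
which matches the target exactly.

Answer: _X__
___X
_X__
X__X
_X_X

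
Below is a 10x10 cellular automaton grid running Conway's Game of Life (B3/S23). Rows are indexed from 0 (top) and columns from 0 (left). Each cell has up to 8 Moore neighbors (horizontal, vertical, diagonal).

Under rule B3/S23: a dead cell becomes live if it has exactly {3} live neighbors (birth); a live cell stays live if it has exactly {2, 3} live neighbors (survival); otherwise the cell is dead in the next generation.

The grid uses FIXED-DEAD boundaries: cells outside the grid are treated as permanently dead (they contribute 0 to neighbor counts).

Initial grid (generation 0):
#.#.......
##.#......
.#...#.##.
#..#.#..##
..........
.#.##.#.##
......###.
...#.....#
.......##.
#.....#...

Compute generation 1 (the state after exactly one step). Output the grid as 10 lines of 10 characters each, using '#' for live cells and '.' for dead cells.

Simulating step by step:
Generation 0 (given above): 29 live cells
Generation 1: 31 live cells
(generation 1 grid is the final answer)

Answer: #.#.......
#.........
.#....####
....#.####
..##.#.#..
.....##.##
..#####...
......#..#
.......##.
.......#..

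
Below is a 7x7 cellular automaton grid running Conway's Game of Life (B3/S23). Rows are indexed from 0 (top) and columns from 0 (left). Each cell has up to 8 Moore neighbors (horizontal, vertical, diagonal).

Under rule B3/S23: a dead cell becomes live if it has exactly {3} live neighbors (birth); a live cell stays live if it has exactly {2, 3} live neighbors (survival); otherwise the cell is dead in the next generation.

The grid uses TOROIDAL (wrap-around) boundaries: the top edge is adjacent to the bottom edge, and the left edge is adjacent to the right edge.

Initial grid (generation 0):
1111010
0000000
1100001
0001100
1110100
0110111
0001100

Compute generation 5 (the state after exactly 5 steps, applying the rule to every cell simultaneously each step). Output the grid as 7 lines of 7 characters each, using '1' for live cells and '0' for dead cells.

Simulating step by step:
Generation 0 (given above): 21 live cells
Generation 1: 11 live cells
0111000
0000000
1000000
0001111
1000001
0000001
0000000
Generation 2: 13 live cells
0010000
0110000
0000111
0000110
1000100
1000001
0010000
Generation 3: 16 live cells
0011000
0111010
0001101
0001000
1000100
1100001
0100000
Generation 4: 13 live cells
0001100
0100010
0000010
0001010
1100001
0100001
0100000
Generation 5: 17 live cells
(generation 5 grid is the final answer)

Answer: 0010100
0000010
0000011
1000110
0110011
0110001
1010000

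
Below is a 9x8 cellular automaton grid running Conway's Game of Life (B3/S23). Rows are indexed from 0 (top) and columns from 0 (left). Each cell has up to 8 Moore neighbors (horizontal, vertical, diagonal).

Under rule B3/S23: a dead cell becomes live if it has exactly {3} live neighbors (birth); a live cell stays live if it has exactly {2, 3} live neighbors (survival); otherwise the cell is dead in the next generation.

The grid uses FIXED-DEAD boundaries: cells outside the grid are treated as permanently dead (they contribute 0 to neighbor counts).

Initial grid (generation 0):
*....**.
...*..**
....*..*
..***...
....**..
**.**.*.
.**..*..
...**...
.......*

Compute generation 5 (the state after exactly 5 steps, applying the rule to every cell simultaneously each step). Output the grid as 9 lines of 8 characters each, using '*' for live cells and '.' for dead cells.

Simulating step by step:
Generation 0 (given above): 24 live cells
Generation 1: 21 live cells
.....***
....*..*
..*.****
........
.*......
**.*..*.
**...*..
..***...
........
Generation 2: 22 live cells
.....***
...**...
...*****
.....**.
***.....
........
*....*..
.****...
...*....
Generation 3: 22 live cells
....***.
...*....
...*...*
.***...*
.*......
*.......
.****...
.****...
...**...
Generation 4: 18 live cells
....**..
...*.**.
...**...
.*.*....
**......
*..*....
*...*...
.*...*..
....*...
Generation 5: 19 live cells
(generation 5 grid is the final answer)

Answer: ....***.
...*..*.
...*.*..
**.**...
**......
*.......
**..*...
....**..
........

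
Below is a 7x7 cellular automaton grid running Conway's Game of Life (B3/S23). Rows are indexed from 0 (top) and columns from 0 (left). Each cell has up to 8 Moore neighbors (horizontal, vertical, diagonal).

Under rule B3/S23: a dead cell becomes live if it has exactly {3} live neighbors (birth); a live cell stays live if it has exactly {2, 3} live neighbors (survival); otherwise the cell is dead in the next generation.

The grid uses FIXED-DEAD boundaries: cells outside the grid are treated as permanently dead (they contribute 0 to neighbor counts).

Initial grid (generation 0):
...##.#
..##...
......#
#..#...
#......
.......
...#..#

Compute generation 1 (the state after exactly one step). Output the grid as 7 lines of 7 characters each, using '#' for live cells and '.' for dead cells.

Simulating step by step:
Generation 0 (given above): 11 live cells
Generation 1: 9 live cells
(generation 1 grid is the final answer)

Answer: ..###..
..####.
..##...
.......
.......
.......
.......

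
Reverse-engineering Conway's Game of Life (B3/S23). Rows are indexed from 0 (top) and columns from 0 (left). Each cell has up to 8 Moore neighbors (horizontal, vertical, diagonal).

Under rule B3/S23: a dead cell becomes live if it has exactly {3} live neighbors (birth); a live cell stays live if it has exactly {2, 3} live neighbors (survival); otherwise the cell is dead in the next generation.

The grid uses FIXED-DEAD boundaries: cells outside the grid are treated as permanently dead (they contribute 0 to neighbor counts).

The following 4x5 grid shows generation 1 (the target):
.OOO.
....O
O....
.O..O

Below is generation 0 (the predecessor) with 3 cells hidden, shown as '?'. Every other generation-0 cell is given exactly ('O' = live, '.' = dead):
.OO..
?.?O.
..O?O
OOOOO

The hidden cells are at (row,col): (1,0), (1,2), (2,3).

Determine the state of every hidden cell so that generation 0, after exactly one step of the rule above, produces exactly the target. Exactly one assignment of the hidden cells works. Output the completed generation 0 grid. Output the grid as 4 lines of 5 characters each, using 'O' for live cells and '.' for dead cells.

Answer: .OO..
O.OO.
..OOO
OOOOO

Derivation:
Hidden generation-0 cells (in order): (1,0), (1,2), (2,3).
A hidden cell only influences target cells in its own 3x3 neighborhood. Try each of the 2^3 = 8 assignments, step the completed generation 0 forward once under B3/S23, and compare with the target:
  (1,0)=. (1,2)=. (2,3)=. -> step gives (0,1)='.' but target has 'O' -> reject
  (1,0)=. (1,2)=. (2,3)=O -> step gives (0,1)='.' but target has 'O' -> reject
  (1,0)=. (1,2)=O (2,3)=. -> step gives (1,4)='.' but target has 'O' -> reject
  (1,0)=. (1,2)=O (2,3)=O -> step gives (2,0)='.' but target has 'O' -> reject
  (1,0)=O (1,2)=. (2,3)=. -> step gives (0,3)='.' but target has 'O' -> reject
  (1,0)=O (1,2)=. (2,3)=O -> step gives (0,3)='.' but target has 'O' -> reject
  (1,0)=O (1,2)=O (2,3)=. -> step gives (1,4)='.' but target has 'O' -> reject
  (1,0)=O (1,2)=O (2,3)=O -> step reproduces the target at every cell -> ACCEPT
Unique solution: (1,0)=live, (1,2)=live, (2,3)=live.
Check: live-neighbor counts of every cell in the completed generation 0:
23331
15553
36674
13453
Applying B3/S23 to generation 0 with these counts gives:
.OOO.
....O
O....
.O..O
which matches the target exactly.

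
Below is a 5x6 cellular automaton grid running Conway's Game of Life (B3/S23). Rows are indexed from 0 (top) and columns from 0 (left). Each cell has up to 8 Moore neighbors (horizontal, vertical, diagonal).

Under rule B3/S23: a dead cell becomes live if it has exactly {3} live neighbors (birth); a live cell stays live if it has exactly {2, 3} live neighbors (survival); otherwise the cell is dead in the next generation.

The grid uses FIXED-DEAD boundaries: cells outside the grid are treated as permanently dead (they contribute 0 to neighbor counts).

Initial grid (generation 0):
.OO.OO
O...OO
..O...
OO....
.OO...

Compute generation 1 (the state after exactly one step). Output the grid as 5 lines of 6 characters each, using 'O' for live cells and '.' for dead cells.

Answer: .O.OOO
..O.OO
O.....
O.....
OOO...

Derivation:
Simulating step by step:
Generation 0 (given above): 12 live cells
Generation 1: 12 live cells
(generation 1 grid is the final answer)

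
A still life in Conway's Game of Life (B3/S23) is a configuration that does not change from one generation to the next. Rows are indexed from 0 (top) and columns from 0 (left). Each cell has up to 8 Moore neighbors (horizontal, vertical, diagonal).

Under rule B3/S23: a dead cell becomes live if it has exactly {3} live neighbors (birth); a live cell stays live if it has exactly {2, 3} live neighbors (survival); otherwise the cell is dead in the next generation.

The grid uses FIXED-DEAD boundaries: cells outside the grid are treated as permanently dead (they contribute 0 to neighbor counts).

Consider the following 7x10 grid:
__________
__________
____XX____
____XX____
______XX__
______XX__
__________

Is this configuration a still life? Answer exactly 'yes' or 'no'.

Answer: no

Derivation:
Compute generation 1 and compare to generation 0 (given above):
Generation 1:
__________
__________
____XX____
____X_____
_______X__
______XX__
__________
Cell (3,5) differs: gen0=1 vs gen1=0 -> NOT a still life.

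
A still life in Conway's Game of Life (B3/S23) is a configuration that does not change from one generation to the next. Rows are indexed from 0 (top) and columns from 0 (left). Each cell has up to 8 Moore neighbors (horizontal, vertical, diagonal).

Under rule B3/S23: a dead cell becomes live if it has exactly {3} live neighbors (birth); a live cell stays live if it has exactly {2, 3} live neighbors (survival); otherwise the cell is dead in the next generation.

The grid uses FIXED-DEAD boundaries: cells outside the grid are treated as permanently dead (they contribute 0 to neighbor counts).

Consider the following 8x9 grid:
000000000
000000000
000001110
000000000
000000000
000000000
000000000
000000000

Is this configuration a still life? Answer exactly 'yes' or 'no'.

Answer: no

Derivation:
Compute generation 1 and compare to generation 0 (given above):
Generation 1:
000000000
000000100
000000100
000000100
000000000
000000000
000000000
000000000
Cell (1,6) differs: gen0=0 vs gen1=1 -> NOT a still life.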